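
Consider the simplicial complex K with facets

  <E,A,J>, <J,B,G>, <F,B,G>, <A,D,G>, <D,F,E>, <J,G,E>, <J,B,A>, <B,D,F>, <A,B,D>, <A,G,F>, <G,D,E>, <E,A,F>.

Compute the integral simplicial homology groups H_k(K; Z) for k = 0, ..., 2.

Take the total order A < B < D < E < F < G < J on the vertex set. Then K (dimension 2) consists of the simplices:

  0-simplices (7): A, B, D, E, F, G, J
  1-simplices (18): AB, AD, AE, AF, AG, AJ, BD, BF, BG, BJ, DE, DF, DG, EF, EG, EJ, FG, GJ
  2-simplices (12): ABD, ABJ, ADG, AEF, AEJ, AFG, BDF, BFG, BGJ, DEF, DEG, EGJ

giving chain groups C_0 ≅ Z^7, C_1 ≅ Z^18, C_2 ≅ Z^12.

∂_1: C_1 → C_0 maps an edge to its endpoints' difference, ∂[p,q] = q − p. For instance
  ∂BJ = J − B.
The 7×18 boundary matrix has rank 6 and Smith normal form diag(1,1,1,1,1,1).

∂_2: C_2 → C_1 maps a triangle to the signed sum of its edges. For instance
  ∂AEF = EF − AF + AE,
  ∂ABD = BD − AD + AB.
The 18×12 boundary matrix has rank 12 and Smith normal form diag(1,1,1,1,1,1,1,1,1,1,1,2).

From H_k ≅ ker(∂_k) / im(∂_{k+1}) we obtain:

  H_0: rank C_0 − rank ∂_1 = 7 − 6 = 1, and the invariant factors of ∂_1 are all 1, so H_0 ≅ Z.
  H_1: rank ker ∂_1 − rank ∂_2 = (18 − 6) − 12 = 0, and ∂_2 has invariant factor 2 > 1, so H_1 ≅ Z/2.
  H_2: rank ker ∂_2 − rank ∂_3 = (12 − 12) − 0 = 0, and there is no ∂_3, so H_2 ≅ 0.

H_0 = Z,  H_1 = Z/2,  H_2 = 0.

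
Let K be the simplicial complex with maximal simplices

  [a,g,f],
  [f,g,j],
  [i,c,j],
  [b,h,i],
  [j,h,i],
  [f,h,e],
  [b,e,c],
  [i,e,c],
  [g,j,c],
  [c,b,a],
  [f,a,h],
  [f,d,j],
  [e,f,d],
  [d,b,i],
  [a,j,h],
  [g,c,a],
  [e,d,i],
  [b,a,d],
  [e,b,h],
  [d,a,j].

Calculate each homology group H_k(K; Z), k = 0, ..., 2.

K has 10 vertices, 30 edges, 20 triangles.
rank ∂_0 = 0, rank ∂_1 = 9 ⇒ b_0 = 10 − 0 − 9 = 1; all invariant factors of ∂_1 are 1 so no torsion. So H_0 ≅ Z.
rank ∂_1 = 9, rank ∂_2 = 20 ⇒ b_1 = 30 − 9 − 20 = 1; ∂_2 has invariant factor(s) [2] giving torsion. So H_1 ≅ Z ⊕ Z_2.
rank ∂_2 = 20, rank ∂_3 = 0 ⇒ b_2 = 20 − 20 − 0 = 0. So H_2 ≅ 0.

H_0 ≅ Z,  H_1 ≅ Z ⊕ Z_2,  H_2 = 0.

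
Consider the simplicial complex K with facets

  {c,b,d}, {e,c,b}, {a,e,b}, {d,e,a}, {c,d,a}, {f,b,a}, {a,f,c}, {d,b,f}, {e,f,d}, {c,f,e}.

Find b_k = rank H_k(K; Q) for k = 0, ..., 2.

Fix the vertex order a < b < c < d < e < f and write every simplex with vertices in increasing order. Then dim K = 2 and the simplices of K are:

  0-simplices (6): a, b, c, d, e, f
  1-simplices (15): ab, ac, ad, ae, af, bc, bd, be, bf, cd, ce, cf, de, df, ef
  2-simplices (10): abe, abf, acd, acf, ade, bcd, bce, bdf, cef, def

so the chain groups are C_0 ≅ Z^6, C_1 ≅ Z^15, C_2 ≅ Z^10.

∂_1: C_1 → C_0 maps an edge to its endpoints' difference, ∂[p,q] = q − p. For instance
  ∂bf = f − b.
This gives a 6×15 integer matrix of rank 5; reducing to Smith normal form yields diagonal entries (1,1,1,1,1).

Boundary ∂_2: C_2 → C_1 sends each 2-simplex [p,q,r] to [q,r] − [p,r] + [p,q]. For instance
  ∂acf = cf − af + ac,
  ∂def = ef − df + de.
The resulting 15×10 matrix has rank 10, and its Smith normal form has invariant factors (1,1,1,1,1,1,1,1,1,2).

Reading off H_k = ker ∂_k / im ∂_{k+1}:

  H_0: rank C_0 − rank ∂_1 = 6 − 5 = 1, and the invariant factors of ∂_1 are all 1, so H_0 = Z.
  H_1: rank ker ∂_1 − rank ∂_2 = (15 − 5) − 10 = 0, and ∂_2 has invariant factor 2 > 1, so H_1 = Z/2.
  H_2: rank ker ∂_2 − rank ∂_3 = (10 − 10) − 0 = 0, and there is no ∂_3, so H_2 = 0.

As a check, the Euler characteristic is 6 − 15 + 10 = 1, which agrees with 1 − 0 + 0 = 1.

Hence the Betti numbers are b_0 = 1, b_1 = 0, b_2 = 0.

b_0 = 1, b_1 = 0, b_2 = 0.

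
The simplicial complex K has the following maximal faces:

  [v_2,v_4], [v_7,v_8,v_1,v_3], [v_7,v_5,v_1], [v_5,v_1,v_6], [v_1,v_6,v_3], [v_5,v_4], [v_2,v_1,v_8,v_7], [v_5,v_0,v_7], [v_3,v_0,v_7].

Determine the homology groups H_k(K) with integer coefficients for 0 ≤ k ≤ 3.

We work with the vertex ordering v_0 < v_1 < v_2 < v_3 < v_4 < v_5 < v_6 < v_7 < v_8. The simplices of K, each written with vertices in increasing order, are:

  0-simplices (9): [v_0], [v_1], [v_2], [v_3], [v_4], [v_5], [v_6], [v_7], [v_8]
  1-simplices (19): (19 of them)
  2-simplices (12): (12 of them)
  3-simplices (2): [v_1,v_2,v_7,v_8], [v_1,v_3,v_7,v_8]

giving chain groups C_0 ≅ Z^9, C_1 ≅ Z^19, C_2 ≅ Z^12, C_3 ≅ Z^2.

Boundary ∂_1: C_1 → C_0 is given by ∂[p,q] = [q] − [p]. For instance
  ∂[v_4,v_5] = [v_5] − [v_4].
The resulting 9×19 matrix has rank 8, and its Smith normal form has invariant factors (1,1,1,1,1,1,1,1).

The boundary map ∂_2: C_2 → C_1 acts by ∂[p,q,r] = [q,r] − [p,r] + [p,q]. For instance
  ∂[v_1,v_2,v_8] = [v_2,v_8] − [v_1,v_8] + [v_1,v_2],
  ∂[v_2,v_7,v_8] = [v_7,v_8] − [v_2,v_8] + [v_2,v_7].
This gives a 19×12 integer matrix of rank 10; reducing to Smith normal form yields diagonal entries (1,1,1,1,1,1,1,1,1,1).

The boundary map ∂_3: C_3 → C_2 sends each 3-simplex σ to the alternating sum Σ_i (−1)^i (σ with its i-th vertex removed). For instance
  ∂[v_1,v_2,v_7,v_8] = [v_2,v_7,v_8] − [v_1,v_7,v_8] + [v_1,v_2,v_8] − [v_1,v_2,v_7],
  ∂[v_1,v_3,v_7,v_8] = [v_3,v_7,v_8] − [v_1,v_7,v_8] + [v_1,v_3,v_8] − [v_1,v_3,v_7].
The resulting 12×2 matrix has rank 2, and its Smith normal form has invariant factors (1,1).

From H_k ≅ ker(∂_k) / im(∂_{k+1}) we obtain:

  H_0: rank C_0 − rank ∂_1 = 9 − 8 = 1, and the invariant factors of ∂_1 are all 1, so H_0 = Z.
  H_1: rank ker ∂_1 − rank ∂_2 = (19 − 8) − 10 = 1, and the invariant factors of ∂_2 are all 1, so H_1 = Z.
  H_2: rank ker ∂_2 − rank ∂_3 = (12 − 10) − 2 = 0, and the invariant factors of ∂_3 are all 1, so H_2 = 0.
  H_3: rank ker ∂_3 − rank ∂_4 = (2 − 2) − 0 = 0, and there is no ∂_4, so H_3 = 0.

H_0 = Z,  H_1 = Z,  H_2 = 0,  H_3 = 0.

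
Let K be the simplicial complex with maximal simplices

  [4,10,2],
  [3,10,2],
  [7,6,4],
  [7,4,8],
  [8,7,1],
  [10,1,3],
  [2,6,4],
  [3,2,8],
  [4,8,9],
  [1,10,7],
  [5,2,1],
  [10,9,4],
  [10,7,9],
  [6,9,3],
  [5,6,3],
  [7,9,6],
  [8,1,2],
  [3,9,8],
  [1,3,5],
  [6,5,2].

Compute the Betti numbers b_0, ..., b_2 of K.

Order the vertices as 1 < 2 < 3 < 4 < 5 < 6 < 7 < 8 < 9 < 10. Listing each simplex with vertices in this order, K has dimension 2 with simplices:

  0-simplices (10): [1], [2], [3], [4], [5], [6], [7], [8], [9], [10]
  1-simplices (30): (30 of them)
  2-simplices (20): (20 of them)

giving chain groups C_0 ≅ Z^10, C_1 ≅ Z^30, C_2 ≅ Z^20.

The boundary map ∂_1: C_1 → C_0 is given by ∂[p,q] = [q] − [p]. For instance
  ∂[2,10] = [10] − [2].
As a 10×30 matrix over Z this has rank 9, with invariant factors (1,1,1,1,1,1,1,1,1).

Boundary ∂_2: C_2 → C_1 acts by ∂[p,q,r] = [q,r] − [p,r] + [p,q]. For instance
  ∂[6,7,9] = [7,9] − [6,9] + [6,7],
  ∂[2,3,8] = [3,8] − [2,8] + [2,3].
As a 30×20 matrix over Z this has rank 20, with invariant factors (1,1,1,1,1,1,1,1,1,1,1,1,1,1,1,1,1,1,1,2).

Computing H_k = (kernel of ∂_k) / (image of ∂_{k+1}):

  H_0: rank C_0 − rank ∂_1 = 10 − 9 = 1, and the invariant factors of ∂_1 are all 1, so H_0 = Z.
  H_1: rank ker ∂_1 − rank ∂_2 = (30 − 9) − 20 = 1, and ∂_2 has invariant factor 2 > 1, so H_1 = Z ⊕ Z/2Z.
  H_2: rank ker ∂_2 − rank ∂_3 = (20 − 20) − 0 = 0, and there is no ∂_3, so H_2 = 0.

As a check, the Euler characteristic is 10 − 30 + 20 = 0, which agrees with 1 − 1 + 0 = 0.

Hence the Betti numbers are b_0 = 1, b_1 = 1, b_2 = 0.

b_0 = 1, b_1 = 1, b_2 = 0.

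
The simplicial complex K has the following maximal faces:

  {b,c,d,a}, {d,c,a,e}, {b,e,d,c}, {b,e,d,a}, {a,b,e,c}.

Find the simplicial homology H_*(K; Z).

H_0 ≅ Z,  H_1 = 0,  H_2 = 0,  H_3 ≅ Z.

Order the vertices as a < b < c < d < e. Listing each simplex with vertices in this order, K has dimension 3 with simplices:

  0-simplices (5): a, b, c, d, e
  1-simplices (10): ab, ac, ad, ae, bc, bd, be, cd, ce, de
  2-simplices (10): abc, abd, abe, acd, ace, ade, bcd, bce, bde, cde
  3-simplices (5): abcd, abce, abde, acde, bcde

so the chain groups are C_0 ≅ Z^5, C_1 ≅ Z^10, C_2 ≅ Z^10, C_3 ≅ Z^5.

Boundary ∂_1: C_1 → C_0 is given by ∂[p,q] = [q] − [p]. For instance
  ∂bc = c − b.
This gives a 5×10 integer matrix of rank 4; reducing to Smith normal form yields diagonal entries (1,1,1,1).

Boundary ∂_2: C_2 → C_1 maps a triangle to the signed sum of its edges. For instance
  ∂bcd = cd − bd + bc,
  ∂bde = de − be + bd.
As a 10×10 matrix over Z this has rank 6, with invariant factors (1,1,1,1,1,1).

∂_3: C_3 → C_2 sends each 3-simplex σ to the alternating sum Σ_i (−1)^i (σ with its i-th vertex removed). For instance
  ∂abcd = bcd − acd + abd − abc,
  ∂abde = bde − ade + abe − abd.
As a 10×5 matrix over Z this has rank 4, with invariant factors (1,1,1,1).

Now H_k = ker ∂_k / im ∂_{k+1}, so:

  H_0: rank C_0 − rank ∂_1 = 5 − 4 = 1, and the invariant factors of ∂_1 are all 1, so H_0 = Z.
  H_1: rank ker ∂_1 − rank ∂_2 = (10 − 4) − 6 = 0, and the invariant factors of ∂_2 are all 1, so H_1 = 0.
  H_2: rank ker ∂_2 − rank ∂_3 = (10 − 6) − 4 = 0, and the invariant factors of ∂_3 are all 1, so H_2 = 0.
  H_3: rank ker ∂_3 − rank ∂_4 = (5 − 4) − 0 = 1, and there is no ∂_4, so H_3 = Z.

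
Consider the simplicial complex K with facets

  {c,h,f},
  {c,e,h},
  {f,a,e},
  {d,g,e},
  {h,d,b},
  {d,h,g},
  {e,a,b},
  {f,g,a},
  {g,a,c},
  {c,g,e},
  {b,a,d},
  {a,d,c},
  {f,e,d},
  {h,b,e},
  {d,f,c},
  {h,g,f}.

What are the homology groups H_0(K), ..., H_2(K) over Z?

H_0 = Z,  H_1 = Z^2,  H_2 = Z.

K has 8 vertices, 24 edges, 16 triangles.
rank ∂_0 = 0, rank ∂_1 = 7 ⇒ b_0 = 8 − 0 − 7 = 1; all invariant factors of ∂_1 are 1 so no torsion. So H_0 ≅ Z.
rank ∂_1 = 7, rank ∂_2 = 15 ⇒ b_1 = 24 − 7 − 15 = 2; all invariant factors of ∂_2 are 1 so no torsion. So H_1 ≅ Z^2.
rank ∂_2 = 15, rank ∂_3 = 0 ⇒ b_2 = 16 − 15 − 0 = 1. So H_2 ≅ Z.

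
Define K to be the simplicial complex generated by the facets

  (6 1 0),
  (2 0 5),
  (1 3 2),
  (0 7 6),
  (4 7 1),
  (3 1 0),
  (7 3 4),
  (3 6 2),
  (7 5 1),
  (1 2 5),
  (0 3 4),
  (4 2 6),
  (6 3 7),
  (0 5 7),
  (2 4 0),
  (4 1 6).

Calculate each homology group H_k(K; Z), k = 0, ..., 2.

H_0 ≅ Z,  H_1 ≅ Z^2,  H_2 ≅ Z.

Take the total order 0 < 1 < 2 < 3 < 4 < 5 < 6 < 7 on the vertex set. Then K (dimension 2) consists of the simplices:

  0-simplices (8): [0], [1], [2], [3], [4], [5], [6], [7]
  1-simplices (24): (24 of them)
  2-simplices (16): [0,1,3], [0,1,6], [0,2,4], [0,2,5], [0,3,4], [0,5,7], [0,6,7], [1,2,3], [1,2,5], [1,4,6], [1,4,7], [1,5,7], [2,3,6], [2,4,6], [3,4,7], [3,6,7]

giving chain groups C_0 ≅ Z^8, C_1 ≅ Z^24, C_2 ≅ Z^16.

The boundary map ∂_1: C_1 → C_0 is given by ∂[p,q] = [q] − [p].
The 8×24 boundary matrix has rank 7 and Smith normal form diag(1,1,1,1,1,1,1).

∂_2: C_2 → C_1 maps a triangle to the signed sum of its edges. For instance
  ∂[0,6,7] = [6,7] − [0,7] + [0,6],
  ∂[1,4,6] = [4,6] − [1,6] + [1,4].
This gives a 24×16 integer matrix of rank 15; reducing to Smith normal form yields diagonal entries (1,1,1,1,1,1,1,1,1,1,1,1,1,1,1).

Computing H_k = (kernel of ∂_k) / (image of ∂_{k+1}):

  H_0: rank C_0 − rank ∂_1 = 8 − 7 = 1, and the invariant factors of ∂_1 are all 1, so H_0 = Z.
  H_1: rank ker ∂_1 − rank ∂_2 = (24 − 7) − 15 = 2, and the invariant factors of ∂_2 are all 1, so H_1 = Z^2.
  H_2: rank ker ∂_2 − rank ∂_3 = (16 − 15) − 0 = 1, and there is no ∂_3, so H_2 = Z.

As a check, the Euler characteristic is 8 − 24 + 16 = 0, which agrees with 1 − 2 + 1 = 0.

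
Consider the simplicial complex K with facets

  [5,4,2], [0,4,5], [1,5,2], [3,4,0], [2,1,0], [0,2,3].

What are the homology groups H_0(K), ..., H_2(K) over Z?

We work with the vertex ordering 0 < 1 < 2 < 3 < 4 < 5. The simplices of K, each written with vertices in increasing order, are:

  0-simplices (6): [0], [1], [2], [3], [4], [5]
  1-simplices (12): [0,1], [0,2], [0,3], [0,4], [0,5], [1,2], [1,5], [2,3], [2,4], [2,5], [3,4], [4,5]
  2-simplices (6): [0,1,2], [0,2,3], [0,3,4], [0,4,5], [1,2,5], [2,4,5]

Hence C_0 ≅ Z^6, C_1 ≅ Z^12, C_2 ≅ Z^6.

The boundary map ∂_1: C_1 → C_0 maps an edge to its endpoints' difference, ∂[p,q] = q − p. For instance
  ∂[0,4] = [4] − [0].
The 6×12 boundary matrix has rank 5 and Smith normal form diag(1,1,1,1,1).

The boundary map ∂_2: C_2 → C_1 sends each 2-simplex [p,q,r] to [q,r] − [p,r] + [p,q]. For instance
  ∂[2,4,5] = [4,5] − [2,5] + [2,4],
  ∂[0,2,3] = [2,3] − [0,3] + [0,2].
The resulting 12×6 matrix has rank 6, and its Smith normal form has invariant factors (1,1,1,1,1,1).

From H_k ≅ ker(∂_k) / im(∂_{k+1}) we obtain:

  H_0: rank C_0 − rank ∂_1 = 6 − 5 = 1, and the invariant factors of ∂_1 are all 1, so H_0 ≅ Z.
  H_1: rank ker ∂_1 − rank ∂_2 = (12 − 5) − 6 = 1, and the invariant factors of ∂_2 are all 1, so H_1 ≅ Z.
  H_2: rank ker ∂_2 − rank ∂_3 = (6 − 6) − 0 = 0, and there is no ∂_3, so H_2 ≅ 0.

As a check, the Euler characteristic is 6 − 12 + 6 = 0, which agrees with 1 − 1 + 0 = 0.
(K is a triangulation of the cylinder S^1 x I.)

H_0 = Z,  H_1 = Z,  H_2 = 0.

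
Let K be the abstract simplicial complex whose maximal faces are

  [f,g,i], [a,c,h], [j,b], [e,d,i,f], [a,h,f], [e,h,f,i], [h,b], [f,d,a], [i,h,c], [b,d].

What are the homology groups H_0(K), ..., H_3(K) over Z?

We work with the vertex ordering a < b < c < d < e < f < g < h < i < j. The simplices of K, each written with vertices in increasing order, are:

  0-simplices (10): a, b, c, d, e, f, g, h, i, j
  1-simplices (20): ac, ad, af, ah, bd, bh, bj, ch, ci, de, df, di, ef, eh, ei, fg, fh, fi, gi, hi
  2-simplices (12): ach, adf, afh, chi, def, dei, dfi, efh, efi, ehi, fgi, fhi
  3-simplices (2): defi, efhi

giving chain groups C_0 ≅ Z^10, C_1 ≅ Z^20, C_2 ≅ Z^12, C_3 ≅ Z^2.

The boundary map ∂_1: C_1 → C_0 is given by ∂[p,q] = [q] − [p]. For instance
  ∂hi = i − h.
The 10×20 boundary matrix has rank 9 and Smith normal form diag(1,1,1,1,1,1,1,1,1).

∂_2: C_2 → C_1 sends each 2-simplex [p,q,r] to [q,r] − [p,r] + [p,q]. For instance
  ∂efi = fi − ei + ef,
  ∂fhi = hi − fi + fh.
As a 20×12 matrix over Z this has rank 10, with invariant factors (1,1,1,1,1,1,1,1,1,1).

∂_3: C_3 → C_2 sends each 3-simplex σ to the alternating sum Σ_i (−1)^i (σ with its i-th vertex removed). For instance
  ∂defi = efi − dfi + dei − def,
  ∂efhi = fhi − ehi + efi − efh.
The 12×2 boundary matrix has rank 2 and Smith normal form diag(1,1).

From H_k ≅ ker(∂_k) / im(∂_{k+1}) we obtain:

  H_0: rank C_0 − rank ∂_1 = 10 − 9 = 1, and the invariant factors of ∂_1 are all 1, so H_0 ≅ Z.
  H_1: rank ker ∂_1 − rank ∂_2 = (20 − 9) − 10 = 1, and the invariant factors of ∂_2 are all 1, so H_1 ≅ Z.
  H_2: rank ker ∂_2 − rank ∂_3 = (12 − 10) − 2 = 0, and the invariant factors of ∂_3 are all 1, so H_2 ≅ 0.
  H_3: rank ker ∂_3 − rank ∂_4 = (2 − 2) − 0 = 0, and there is no ∂_4, so H_3 ≅ 0.

H_0 ≅ Z,  H_1 ≅ Z,  H_2 = 0,  H_3 = 0.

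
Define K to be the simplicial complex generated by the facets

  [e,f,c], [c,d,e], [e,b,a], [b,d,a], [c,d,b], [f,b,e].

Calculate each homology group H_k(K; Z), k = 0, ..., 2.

H_0 ≅ Z,  H_1 ≅ Z,  H_2 = 0.

K has 6 vertices, 12 edges, 6 triangles.
rank ∂_0 = 0, rank ∂_1 = 5 ⇒ b_0 = 6 − 0 − 5 = 1; all invariant factors of ∂_1 are 1 so no torsion. So H_0 ≅ Z.
rank ∂_1 = 5, rank ∂_2 = 6 ⇒ b_1 = 12 − 5 − 6 = 1; all invariant factors of ∂_2 are 1 so no torsion. So H_1 ≅ Z.
rank ∂_2 = 6, rank ∂_3 = 0 ⇒ b_2 = 6 − 6 − 0 = 0. So H_2 ≅ 0.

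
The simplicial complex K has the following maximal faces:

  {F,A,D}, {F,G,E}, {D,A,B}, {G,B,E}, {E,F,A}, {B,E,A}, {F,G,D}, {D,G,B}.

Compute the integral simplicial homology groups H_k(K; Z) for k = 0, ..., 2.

Order the vertices as A < B < D < E < F < G. Listing each simplex with vertices in this order, K has dimension 2 with simplices:

  0-simplices (6): A, B, D, E, F, G
  1-simplices (12): AB, AD, AE, AF, BD, BE, BG, DF, DG, EF, EG, FG
  2-simplices (8): ABD, ABE, ADF, AEF, BDG, BEG, DFG, EFG

Hence C_0 ≅ Z^6, C_1 ≅ Z^12, C_2 ≅ Z^8.

Boundary ∂_1: C_1 → C_0 is given by ∂[p,q] = [q] − [p].
The 6×12 boundary matrix has rank 5 and Smith normal form diag(1,1,1,1,1).

∂_2: C_2 → C_1 sends each 2-simplex [p,q,r] to [q,r] − [p,r] + [p,q]. For instance
  ∂ABE = BE − AE + AB,
  ∂EFG = FG − EG + EF.
This gives a 12×8 integer matrix of rank 7; reducing to Smith normal form yields diagonal entries (1,1,1,1,1,1,1).

From H_k ≅ ker(∂_k) / im(∂_{k+1}) we obtain:

  H_0: rank C_0 − rank ∂_1 = 6 − 5 = 1, and the invariant factors of ∂_1 are all 1, so H_0 = Z.
  H_1: rank ker ∂_1 − rank ∂_2 = (12 − 5) − 7 = 0, and the invariant factors of ∂_2 are all 1, so H_1 = 0.
  H_2: rank ker ∂_2 − rank ∂_3 = (8 − 7) − 0 = 1, and there is no ∂_3, so H_2 = Z.

H_0 = Z,  H_1 = 0,  H_2 = Z.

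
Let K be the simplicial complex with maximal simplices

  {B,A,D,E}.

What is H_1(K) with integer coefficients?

H_1 ≅ 0.

K has 4 vertices, 6 edges, 4 triangles, 1 3-simplex.
rank ∂_1 = 3, rank ∂_2 = 3 ⇒ b_1 = 6 − 3 − 3 = 0; all invariant factors of ∂_2 are 1 so no torsion. So H_1 ≅ 0.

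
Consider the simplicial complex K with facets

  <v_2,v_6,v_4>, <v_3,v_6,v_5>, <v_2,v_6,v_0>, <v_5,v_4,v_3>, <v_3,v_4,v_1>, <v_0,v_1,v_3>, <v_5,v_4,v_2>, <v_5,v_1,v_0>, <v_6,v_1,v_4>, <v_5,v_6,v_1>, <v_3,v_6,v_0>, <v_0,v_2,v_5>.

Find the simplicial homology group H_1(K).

Fix the vertex order v_0 < v_1 < v_2 < v_3 < v_4 < v_5 < v_6 and write every simplex with vertices in increasing order. Then dim K = 2 and the simplices of K are:

  0-simplices (7): [v_0], [v_1], [v_2], [v_3], [v_4], [v_5], [v_6]
  1-simplices (18): (18 of them)
  2-simplices (12): (12 of them)

so the chain groups are C_0 ≅ Z^7, C_1 ≅ Z^18, C_2 ≅ Z^12.

Boundary ∂_1: C_1 → C_0 is given by ∂[p,q] = [q] − [p].
As a 7×18 matrix over Z this has rank 6, with invariant factors (1,1,1,1,1,1).

∂_2: C_2 → C_1 maps a triangle to the signed sum of its edges. For instance
  ∂[v_0,v_2,v_6] = [v_2,v_6] − [v_0,v_6] + [v_0,v_2],
  ∂[v_3,v_5,v_6] = [v_5,v_6] − [v_3,v_6] + [v_3,v_5].
As a 18×12 matrix over Z this has rank 12, with invariant factors (1,1,1,1,1,1,1,1,1,1,1,2).

Now H_k = ker ∂_k / im ∂_{k+1}, so:

  H_1: rank ker ∂_1 − rank ∂_2 = (18 − 6) − 12 = 0, and ∂_2 has invariant factor 2 > 1, so H_1 ≅ Z/2.

H_1 ≅ Z/2.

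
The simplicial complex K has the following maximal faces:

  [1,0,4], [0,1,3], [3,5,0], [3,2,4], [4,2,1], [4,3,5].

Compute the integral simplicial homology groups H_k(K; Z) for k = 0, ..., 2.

Order the vertices as 0 < 1 < 2 < 3 < 4 < 5. Listing each simplex with vertices in this order, K has dimension 2 with simplices:

  0-simplices (6): [0], [1], [2], [3], [4], [5]
  1-simplices (12): [0,1], [0,3], [0,4], [0,5], [1,2], [1,3], [1,4], [2,3], [2,4], [3,4], [3,5], [4,5]
  2-simplices (6): [0,1,3], [0,1,4], [0,3,5], [1,2,4], [2,3,4], [3,4,5]

so the chain groups are C_0 ≅ Z^6, C_1 ≅ Z^12, C_2 ≅ Z^6.

∂_1: C_1 → C_0 is given by ∂[p,q] = [q] − [p].
The 6×12 boundary matrix has rank 5 and Smith normal form diag(1,1,1,1,1).

The boundary map ∂_2: C_2 → C_1 maps a triangle to the signed sum of its edges. For instance
  ∂[1,2,4] = [2,4] − [1,4] + [1,2],
  ∂[0,1,4] = [1,4] − [0,4] + [0,1].
The resulting 12×6 matrix has rank 6, and its Smith normal form has invariant factors (1,1,1,1,1,1).

Reading off H_k = ker ∂_k / im ∂_{k+1}:

  H_0: rank C_0 − rank ∂_1 = 6 − 5 = 1, and the invariant factors of ∂_1 are all 1, so H_0 ≅ Z.
  H_1: rank ker ∂_1 − rank ∂_2 = (12 − 5) − 6 = 1, and the invariant factors of ∂_2 are all 1, so H_1 ≅ Z.
  H_2: rank ker ∂_2 − rank ∂_3 = (6 − 6) − 0 = 0, and there is no ∂_3, so H_2 ≅ 0.

As a check, the Euler characteristic is 6 − 12 + 6 = 0, which agrees with 1 − 1 + 0 = 0.
(K is a triangulation of the cylinder S^1 x I.)

H_0 = Z,  H_1 = Z,  H_2 = 0.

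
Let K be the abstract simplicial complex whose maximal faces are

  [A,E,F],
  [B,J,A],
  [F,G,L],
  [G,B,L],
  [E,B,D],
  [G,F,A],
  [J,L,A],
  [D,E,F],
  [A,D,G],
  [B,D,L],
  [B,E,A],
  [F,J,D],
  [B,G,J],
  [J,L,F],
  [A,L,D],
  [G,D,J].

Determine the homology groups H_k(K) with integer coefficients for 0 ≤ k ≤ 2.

K has 8 vertices, 24 edges, 16 triangles.
rank ∂_0 = 0, rank ∂_1 = 7 ⇒ b_0 = 8 − 0 − 7 = 1; all invariant factors of ∂_1 are 1 so no torsion. So H_0 ≅ Z.
rank ∂_1 = 7, rank ∂_2 = 15 ⇒ b_1 = 24 − 7 − 15 = 2; all invariant factors of ∂_2 are 1 so no torsion. So H_1 ≅ Z^2.
rank ∂_2 = 15, rank ∂_3 = 0 ⇒ b_2 = 16 − 15 − 0 = 1. So H_2 ≅ Z.

H_0 ≅ Z,  H_1 ≅ Z^2,  H_2 ≅ Z.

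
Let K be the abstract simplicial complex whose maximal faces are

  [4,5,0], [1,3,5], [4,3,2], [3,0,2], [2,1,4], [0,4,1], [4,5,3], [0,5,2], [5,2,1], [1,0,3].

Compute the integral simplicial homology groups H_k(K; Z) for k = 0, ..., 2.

H_0 = Z,  H_1 = Z/2,  H_2 = 0.

Order the vertices as 0 < 1 < 2 < 3 < 4 < 5. Listing each simplex with vertices in this order, K has dimension 2 with simplices:

  0-simplices (6): [0], [1], [2], [3], [4], [5]
  1-simplices (15): [0,1], [0,2], [0,3], [0,4], [0,5], [1,2], [1,3], [1,4], [1,5], [2,3], [2,4], [2,5], [3,4], [3,5], [4,5]
  2-simplices (10): [0,1,3], [0,1,4], [0,2,3], [0,2,5], [0,4,5], [1,2,4], [1,2,5], [1,3,5], [2,3,4], [3,4,5]

so the chain groups are C_0 ≅ Z^6, C_1 ≅ Z^15, C_2 ≅ Z^10.

∂_1: C_1 → C_0 maps an edge to its endpoints' difference, ∂[p,q] = q − p.
The 6×15 boundary matrix has rank 5 and Smith normal form diag(1,1,1,1,1).

The boundary map ∂_2: C_2 → C_1 maps a triangle to the signed sum of its edges. For instance
  ∂[1,3,5] = [3,5] − [1,5] + [1,3],
  ∂[1,2,5] = [2,5] − [1,5] + [1,2].
As a 15×10 matrix over Z this has rank 10, with invariant factors (1,1,1,1,1,1,1,1,1,2).

From H_k ≅ ker(∂_k) / im(∂_{k+1}) we obtain:

  H_0: rank C_0 − rank ∂_1 = 6 − 5 = 1, and the invariant factors of ∂_1 are all 1, so H_0 = Z.
  H_1: rank ker ∂_1 − rank ∂_2 = (15 − 5) − 10 = 0, and ∂_2 has invariant factor 2 > 1, so H_1 = Z/2.
  H_2: rank ker ∂_2 − rank ∂_3 = (10 − 10) − 0 = 0, and there is no ∂_3, so H_2 = 0.

(K is a triangulation of the real projective plane RP^2.)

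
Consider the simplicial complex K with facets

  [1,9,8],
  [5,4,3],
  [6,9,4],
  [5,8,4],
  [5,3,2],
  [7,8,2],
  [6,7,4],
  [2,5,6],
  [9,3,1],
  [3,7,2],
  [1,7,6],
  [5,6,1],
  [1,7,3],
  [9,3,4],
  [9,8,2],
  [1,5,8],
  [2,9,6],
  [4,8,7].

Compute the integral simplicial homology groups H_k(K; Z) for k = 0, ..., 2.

H_0 = Z,  H_1 = Z^2,  H_2 = Z.

Fix the vertex order 1 < 2 < 3 < 4 < 5 < 6 < 7 < 8 < 9 and write every simplex with vertices in increasing order. Then dim K = 2 and the simplices of K are:

  0-simplices (9): [1], [2], [3], [4], [5], [6], [7], [8], [9]
  1-simplices (27): (27 of them)
  2-simplices (18): [1,3,7], [1,3,9], [1,5,6], [1,5,8], [1,6,7], [1,8,9], [2,3,5], [2,3,7], [2,5,6], [2,6,9], [2,7,8], [2,8,9], [3,4,5], [3,4,9], [4,5,8], [4,6,7], [4,6,9], [4,7,8]

so the chain groups are C_0 ≅ Z^9, C_1 ≅ Z^27, C_2 ≅ Z^18.

∂_1: C_1 → C_0 is given by ∂[p,q] = [q] − [p].
This gives a 9×27 integer matrix of rank 8; reducing to Smith normal form yields diagonal entries (1,1,1,1,1,1,1,1).

∂_2: C_2 → C_1 acts by ∂[p,q,r] = [q,r] − [p,r] + [p,q]. For instance
  ∂[2,8,9] = [8,9] − [2,9] + [2,8],
  ∂[3,4,5] = [4,5] − [3,5] + [3,4].
As a 27×18 matrix over Z this has rank 17, with invariant factors (1,1,1,1,1,1,1,1,1,1,1,1,1,1,1,1,1).

Computing H_k = (kernel of ∂_k) / (image of ∂_{k+1}):

  H_0: rank C_0 − rank ∂_1 = 9 − 8 = 1, and the invariant factors of ∂_1 are all 1, so H_0 ≅ Z.
  H_1: rank ker ∂_1 − rank ∂_2 = (27 − 8) − 17 = 2, and the invariant factors of ∂_2 are all 1, so H_1 ≅ Z^2.
  H_2: rank ker ∂_2 − rank ∂_3 = (18 − 17) − 0 = 1, and there is no ∂_3, so H_2 ≅ Z.

(K is a triangulation of the torus T^2.)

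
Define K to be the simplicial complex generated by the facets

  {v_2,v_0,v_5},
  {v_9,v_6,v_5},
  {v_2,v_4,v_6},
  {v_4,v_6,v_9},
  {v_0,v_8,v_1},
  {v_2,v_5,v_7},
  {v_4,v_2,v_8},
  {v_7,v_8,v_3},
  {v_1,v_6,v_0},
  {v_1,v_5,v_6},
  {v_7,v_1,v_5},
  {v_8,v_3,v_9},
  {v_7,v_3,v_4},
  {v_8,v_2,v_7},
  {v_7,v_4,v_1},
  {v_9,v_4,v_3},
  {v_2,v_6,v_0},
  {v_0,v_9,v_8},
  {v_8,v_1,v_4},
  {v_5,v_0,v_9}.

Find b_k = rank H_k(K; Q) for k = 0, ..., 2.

We work with the vertex ordering v_0 < v_1 < v_2 < v_3 < v_4 < v_5 < v_6 < v_7 < v_8 < v_9. The simplices of K, each written with vertices in increasing order, are:

  0-simplices (10): [v_0], [v_1], [v_2], [v_3], [v_4], [v_5], [v_6], [v_7], [v_8], [v_9]
  1-simplices (30): (30 of them)
  2-simplices (20): (20 of them)

giving chain groups C_0 ≅ Z^10, C_1 ≅ Z^30, C_2 ≅ Z^20.

The boundary map ∂_1: C_1 → C_0 is given by ∂[p,q] = [q] − [p]. For instance
  ∂[v_6,v_9] = [v_9] − [v_6].
The 10×30 boundary matrix has rank 9 and Smith normal form diag(1,1,1,1,1,1,1,1,1).

The boundary map ∂_2: C_2 → C_1 maps a triangle to the signed sum of its edges. For instance
  ∂[v_3,v_4,v_7] = [v_4,v_7] − [v_3,v_7] + [v_3,v_4],
  ∂[v_2,v_7,v_8] = [v_7,v_8] − [v_2,v_8] + [v_2,v_7].
The 30×20 boundary matrix has rank 20 and Smith normal form diag(1,1,1,1,1,1,1,1,1,1,1,1,1,1,1,1,1,1,1,2).

Computing H_k = (kernel of ∂_k) / (image of ∂_{k+1}):

  H_0: rank C_0 − rank ∂_1 = 10 − 9 = 1, and the invariant factors of ∂_1 are all 1, so H_0 ≅ Z.
  H_1: rank ker ∂_1 − rank ∂_2 = (30 − 9) − 20 = 1, and ∂_2 has invariant factor 2 > 1, so H_1 ≅ Z ⊕ Z/2.
  H_2: rank ker ∂_2 − rank ∂_3 = (20 − 20) − 0 = 0, and there is no ∂_3, so H_2 ≅ 0.

Hence the Betti numbers are b_0 = 1, b_1 = 1, b_2 = 0.

b_0 = 1, b_1 = 1, b_2 = 0.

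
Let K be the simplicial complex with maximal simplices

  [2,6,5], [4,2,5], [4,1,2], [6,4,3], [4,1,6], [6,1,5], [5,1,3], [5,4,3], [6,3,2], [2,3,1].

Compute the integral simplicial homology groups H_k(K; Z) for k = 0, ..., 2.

H_0 = Z,  H_1 = Z/2,  H_2 = 0.

We work with the vertex ordering 1 < 2 < 3 < 4 < 5 < 6. The simplices of K, each written with vertices in increasing order, are:

  0-simplices (6): [1], [2], [3], [4], [5], [6]
  1-simplices (15): [1,2], [1,3], [1,4], [1,5], [1,6], [2,3], [2,4], [2,5], [2,6], [3,4], [3,5], [3,6], [4,5], [4,6], [5,6]
  2-simplices (10): [1,2,3], [1,2,4], [1,3,5], [1,4,6], [1,5,6], [2,3,6], [2,4,5], [2,5,6], [3,4,5], [3,4,6]

Hence C_0 ≅ Z^6, C_1 ≅ Z^15, C_2 ≅ Z^10.

∂_1: C_1 → C_0 maps an edge to its endpoints' difference, ∂[p,q] = q − p. For instance
  ∂[1,5] = [5] − [1].
This gives a 6×15 integer matrix of rank 5; reducing to Smith normal form yields diagonal entries (1,1,1,1,1).

The boundary map ∂_2: C_2 → C_1 maps a triangle to the signed sum of its edges. For instance
  ∂[2,4,5] = [4,5] − [2,5] + [2,4],
  ∂[1,5,6] = [5,6] − [1,6] + [1,5].
As a 15×10 matrix over Z this has rank 10, with invariant factors (1,1,1,1,1,1,1,1,1,2).

From H_k ≅ ker(∂_k) / im(∂_{k+1}) we obtain:

  H_0: rank C_0 − rank ∂_1 = 6 − 5 = 1, and the invariant factors of ∂_1 are all 1, so H_0 = Z.
  H_1: rank ker ∂_1 − rank ∂_2 = (15 − 5) − 10 = 0, and ∂_2 has invariant factor 2 > 1, so H_1 = Z/2.
  H_2: rank ker ∂_2 − rank ∂_3 = (10 − 10) − 0 = 0, and there is no ∂_3, so H_2 = 0.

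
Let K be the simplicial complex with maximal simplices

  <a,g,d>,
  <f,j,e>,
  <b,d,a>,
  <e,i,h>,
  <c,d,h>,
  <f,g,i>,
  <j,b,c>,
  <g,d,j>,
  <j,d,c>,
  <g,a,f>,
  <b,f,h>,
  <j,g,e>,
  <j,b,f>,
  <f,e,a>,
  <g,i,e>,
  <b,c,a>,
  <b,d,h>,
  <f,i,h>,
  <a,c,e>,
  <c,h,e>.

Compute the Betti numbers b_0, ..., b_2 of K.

We work with the vertex ordering a < b < c < d < e < f < g < h < i < j. The simplices of K, each written with vertices in increasing order, are:

  0-simplices (10): a, b, c, d, e, f, g, h, i, j
  1-simplices (30): ab, ac, ad, ae, af, ag, bc, bd, bf, bh, bj, cd, ce, ch, cj, dg, dh, dj, ef, eg, eh, ei, ej, fg, fh, fi, fj, gi, gj, hi
  2-simplices (20): abc, abd, ace, adg, aef, afg, bcj, bdh, bfh, bfj, cdh, cdj, ceh, dgj, efj, egi, egj, ehi, fgi, fhi

giving chain groups C_0 ≅ Z^10, C_1 ≅ Z^30, C_2 ≅ Z^20.

Boundary ∂_1: C_1 → C_0 sends each edge [p,q] (with p < q) to q − p. For instance
  ∂bc = c − b.
The 10×30 boundary matrix has rank 9 and Smith normal form diag(1,1,1,1,1,1,1,1,1).

The boundary map ∂_2: C_2 → C_1 sends each 2-simplex [p,q,r] to [q,r] − [p,r] + [p,q]. For instance
  ∂egi = gi − ei + eg,
  ∂cdh = dh − ch + cd.
This gives a 30×20 integer matrix of rank 20; reducing to Smith normal form yields diagonal entries (1,1,1,1,1,1,1,1,1,1,1,1,1,1,1,1,1,1,1,2).

Computing H_k = (kernel of ∂_k) / (image of ∂_{k+1}):

  H_0: rank C_0 − rank ∂_1 = 10 − 9 = 1, and the invariant factors of ∂_1 are all 1, so H_0 ≅ Z.
  H_1: rank ker ∂_1 − rank ∂_2 = (30 − 9) − 20 = 1, and ∂_2 has invariant factor 2 > 1, so H_1 ≅ Z ⊕ Z/2Z.
  H_2: rank ker ∂_2 − rank ∂_3 = (20 − 20) − 0 = 0, and there is no ∂_3, so H_2 ≅ 0.

Hence the Betti numbers are b_0 = 1, b_1 = 1, b_2 = 0.

b_0 = 1, b_1 = 1, b_2 = 0.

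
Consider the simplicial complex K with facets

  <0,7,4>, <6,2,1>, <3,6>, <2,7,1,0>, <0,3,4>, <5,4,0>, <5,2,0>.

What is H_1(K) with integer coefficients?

K has 8 vertices, 16 edges, 9 triangles, 1 3-simplex.
rank ∂_1 = 7, rank ∂_2 = 8 ⇒ b_1 = 16 − 7 − 8 = 1; all invariant factors of ∂_2 are 1 so no torsion. So H_1 = Z.

H_1 = Z.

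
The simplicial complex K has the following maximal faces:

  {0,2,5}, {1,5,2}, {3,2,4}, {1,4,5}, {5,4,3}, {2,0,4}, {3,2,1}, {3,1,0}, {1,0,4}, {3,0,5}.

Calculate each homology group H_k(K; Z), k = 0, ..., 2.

H_0 = Z,  H_1 = Z/2,  H_2 = 0.

Fix the vertex order 0 < 1 < 2 < 3 < 4 < 5 and write every simplex with vertices in increasing order. Then dim K = 2 and the simplices of K are:

  0-simplices (6): [0], [1], [2], [3], [4], [5]
  1-simplices (15): [0,1], [0,2], [0,3], [0,4], [0,5], [1,2], [1,3], [1,4], [1,5], [2,3], [2,4], [2,5], [3,4], [3,5], [4,5]
  2-simplices (10): [0,1,3], [0,1,4], [0,2,4], [0,2,5], [0,3,5], [1,2,3], [1,2,5], [1,4,5], [2,3,4], [3,4,5]

giving chain groups C_0 ≅ Z^6, C_1 ≅ Z^15, C_2 ≅ Z^10.

Boundary ∂_1: C_1 → C_0 is given by ∂[p,q] = [q] − [p]. For instance
  ∂[1,3] = [3] − [1].
This gives a 6×15 integer matrix of rank 5; reducing to Smith normal form yields diagonal entries (1,1,1,1,1).

∂_2: C_2 → C_1 acts by ∂[p,q,r] = [q,r] − [p,r] + [p,q]. For instance
  ∂[1,4,5] = [4,5] − [1,5] + [1,4],
  ∂[0,3,5] = [3,5] − [0,5] + [0,3].
As a 15×10 matrix over Z this has rank 10, with invariant factors (1,1,1,1,1,1,1,1,1,2).

Reading off H_k = ker ∂_k / im ∂_{k+1}:

  H_0: rank C_0 − rank ∂_1 = 6 − 5 = 1, and the invariant factors of ∂_1 are all 1, so H_0 = Z.
  H_1: rank ker ∂_1 − rank ∂_2 = (15 − 5) − 10 = 0, and ∂_2 has invariant factor 2 > 1, so H_1 = Z/2.
  H_2: rank ker ∂_2 − rank ∂_3 = (10 − 10) − 0 = 0, and there is no ∂_3, so H_2 = 0.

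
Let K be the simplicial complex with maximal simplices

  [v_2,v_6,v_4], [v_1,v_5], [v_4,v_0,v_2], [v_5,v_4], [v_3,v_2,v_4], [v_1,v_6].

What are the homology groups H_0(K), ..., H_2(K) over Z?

We work with the vertex ordering v_0 < v_1 < v_2 < v_3 < v_4 < v_5 < v_6. The simplices of K, each written with vertices in increasing order, are:

  0-simplices (7): [v_0], [v_1], [v_2], [v_3], [v_4], [v_5], [v_6]
  1-simplices (10): [v_0,v_2], [v_0,v_4], [v_1,v_5], [v_1,v_6], [v_2,v_3], [v_2,v_4], [v_2,v_6], [v_3,v_4], [v_4,v_5], [v_4,v_6]
  2-simplices (3): [v_0,v_2,v_4], [v_2,v_3,v_4], [v_2,v_4,v_6]

giving chain groups C_0 ≅ Z^7, C_1 ≅ Z^10, C_2 ≅ Z^3.

The boundary map ∂_1: C_1 → C_0 maps an edge to its endpoints' difference, ∂[p,q] = q − p. For instance
  ∂[v_2,v_4] = [v_4] − [v_2].
The 7×10 boundary matrix has rank 6 and Smith normal form diag(1,1,1,1,1,1).

∂_2: C_2 → C_1 maps a triangle to the signed sum of its edges. For instance
  ∂[v_2,v_3,v_4] = [v_3,v_4] − [v_2,v_4] + [v_2,v_3],
  ∂[v_0,v_2,v_4] = [v_2,v_4] − [v_0,v_4] + [v_0,v_2].
The resulting 10×3 matrix has rank 3, and its Smith normal form has invariant factors (1,1,1).

Reading off H_k = ker ∂_k / im ∂_{k+1}:

  H_0: rank C_0 − rank ∂_1 = 7 − 6 = 1, and the invariant factors of ∂_1 are all 1, so H_0 = Z.
  H_1: rank ker ∂_1 − rank ∂_2 = (10 − 6) − 3 = 1, and the invariant factors of ∂_2 are all 1, so H_1 = Z.
  H_2: rank ker ∂_2 − rank ∂_3 = (3 − 3) − 0 = 0, and there is no ∂_3, so H_2 = 0.

As a check, the Euler characteristic is 7 − 10 + 3 = 0, which agrees with 1 − 1 + 0 = 0.

H_0 = Z,  H_1 = Z,  H_2 = 0.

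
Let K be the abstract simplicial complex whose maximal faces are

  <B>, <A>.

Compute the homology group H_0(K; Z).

H_0 = Z^2.

Fix the vertex order A < B and write every simplex with vertices in increasing order. Then dim K = 0 and the simplices of K are:

  0-simplices (2): A, B

so the chain groups are C_0 ≅ Z^2.

From H_k ≅ ker(∂_k) / im(∂_{k+1}) we obtain:

  H_0: rank C_0 − rank ∂_1 = 2 − 0 = 2, and there is no ∂_1, so H_0 = Z^2.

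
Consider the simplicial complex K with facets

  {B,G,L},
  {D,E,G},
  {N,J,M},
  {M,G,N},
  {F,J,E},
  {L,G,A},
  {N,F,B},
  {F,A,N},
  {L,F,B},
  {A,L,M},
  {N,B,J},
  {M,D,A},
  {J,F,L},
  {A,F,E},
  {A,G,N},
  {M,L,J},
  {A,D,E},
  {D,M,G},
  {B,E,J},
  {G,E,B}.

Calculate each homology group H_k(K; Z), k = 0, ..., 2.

H_0 ≅ Z,  H_1 ≅ Z ⊕ Z/2Z,  H_2 = 0.

Take the total order A < B < D < E < F < G < J < L < M < N on the vertex set. Then K (dimension 2) consists of the simplices:

  0-simplices (10): A, B, D, E, F, G, J, L, M, N
  1-simplices (30): AD, AE, AF, AG, AL, AM, AN, BE, BF, BG, BJ, BL, BN, DE, DG, DM, EF, EG, EJ, FJ, FL, FN, GL, GM, GN, JL, JM, JN, LM, MN
  2-simplices (20): ADE, ADM, AEF, AFN, AGL, AGN, ALM, BEG, BEJ, BFL, BFN, BGL, BJN, DEG, DGM, EFJ, FJL, GMN, JLM, JMN

giving chain groups C_0 ≅ Z^10, C_1 ≅ Z^30, C_2 ≅ Z^20.

Boundary ∂_1: C_1 → C_0 is given by ∂[p,q] = [q] − [p]. For instance
  ∂GM = M − G.
The resulting 10×30 matrix has rank 9, and its Smith normal form has invariant factors (1,1,1,1,1,1,1,1,1).

Boundary ∂_2: C_2 → C_1 acts by ∂[p,q,r] = [q,r] − [p,r] + [p,q]. For instance
  ∂BEJ = EJ − BJ + BE,
  ∂EFJ = FJ − EJ + EF.
The resulting 30×20 matrix has rank 20, and its Smith normal form has invariant factors (1,1,1,1,1,1,1,1,1,1,1,1,1,1,1,1,1,1,1,2).

From H_k ≅ ker(∂_k) / im(∂_{k+1}) we obtain:

  H_0: rank C_0 − rank ∂_1 = 10 − 9 = 1, and the invariant factors of ∂_1 are all 1, so H_0 ≅ Z.
  H_1: rank ker ∂_1 − rank ∂_2 = (30 − 9) − 20 = 1, and ∂_2 has invariant factor 2 > 1, so H_1 ≅ Z ⊕ Z/2Z.
  H_2: rank ker ∂_2 − rank ∂_3 = (20 − 20) − 0 = 0, and there is no ∂_3, so H_2 ≅ 0.

(K is a triangulation of the Klein bottle.)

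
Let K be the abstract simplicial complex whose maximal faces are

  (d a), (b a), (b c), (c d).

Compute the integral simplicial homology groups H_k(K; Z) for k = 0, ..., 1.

H_0 ≅ Z,  H_1 ≅ Z.

Take the total order a < b < c < d on the vertex set. Then K (dimension 1) consists of the simplices:

  0-simplices (4): a, b, c, d
  1-simplices (4): ab, ad, bc, cd

giving chain groups C_0 ≅ Z^4, C_1 ≅ Z^4.

Boundary ∂_1: C_1 → C_0 maps an edge to its endpoints' difference, ∂[p,q] = q − p. For instance
  ∂ad = d − a.
This gives a 4×4 integer matrix of rank 3; reducing to Smith normal form yields diagonal entries (1,1,1).

Computing H_k = (kernel of ∂_k) / (image of ∂_{k+1}):

  H_0: rank C_0 − rank ∂_1 = 4 − 3 = 1, and the invariant factors of ∂_1 are all 1, so H_0 = Z.
  H_1: rank ker ∂_1 − rank ∂_2 = (4 − 3) − 0 = 1, and there is no ∂_2, so H_1 = Z.

(K is a triangulation of the circle S^1.)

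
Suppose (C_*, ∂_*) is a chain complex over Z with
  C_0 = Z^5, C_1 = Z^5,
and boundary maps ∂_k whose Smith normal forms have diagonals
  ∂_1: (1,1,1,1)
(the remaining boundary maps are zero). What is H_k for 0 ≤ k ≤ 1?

H_0 = Z,  H_1 = Z.

H_0: b_0 = 5 − 0 − 4 = 1; torsion from ∂_1 factors > 1: none. So H_0 = Z.
H_1: b_1 = 5 − 4 − 0 = 1; torsion from ∂_2 factors > 1: none. So H_1 = Z.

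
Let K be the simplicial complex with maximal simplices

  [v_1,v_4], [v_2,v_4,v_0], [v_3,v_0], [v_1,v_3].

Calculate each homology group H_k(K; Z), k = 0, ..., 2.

Order the vertices as v_0 < v_1 < v_2 < v_3 < v_4. Listing each simplex with vertices in this order, K has dimension 2 with simplices:

  0-simplices (5): [v_0], [v_1], [v_2], [v_3], [v_4]
  1-simplices (6): [v_0,v_2], [v_0,v_3], [v_0,v_4], [v_1,v_3], [v_1,v_4], [v_2,v_4]
  2-simplices (1): [v_0,v_2,v_4]

Hence C_0 ≅ Z^5, C_1 ≅ Z^6, C_2 ≅ Z^1.

Boundary ∂_1: C_1 → C_0 maps an edge to its endpoints' difference, ∂[p,q] = q − p. For instance
  ∂[v_1,v_4] = [v_4] − [v_1].
The resulting 5×6 matrix has rank 4, and its Smith normal form has invariant factors (1,1,1,1).

∂_2: C_2 → C_1 acts by ∂[p,q,r] = [q,r] − [p,r] + [p,q]. For instance
  ∂[v_0,v_2,v_4] = [v_2,v_4] − [v_0,v_4] + [v_0,v_2].
The resulting 6×1 matrix has rank 1, and its Smith normal form has invariant factors (1).

Computing H_k = (kernel of ∂_k) / (image of ∂_{k+1}):

  H_0: rank C_0 − rank ∂_1 = 5 − 4 = 1, and the invariant factors of ∂_1 are all 1, so H_0 ≅ Z.
  H_1: rank ker ∂_1 − rank ∂_2 = (6 − 4) − 1 = 1, and the invariant factors of ∂_2 are all 1, so H_1 ≅ Z.
  H_2: rank ker ∂_2 − rank ∂_3 = (1 − 1) − 0 = 0, and there is no ∂_3, so H_2 ≅ 0.

H_0 ≅ Z,  H_1 ≅ Z,  H_2 = 0.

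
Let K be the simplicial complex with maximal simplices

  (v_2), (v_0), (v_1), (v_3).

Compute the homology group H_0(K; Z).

We work with the vertex ordering v_0 < v_1 < v_2 < v_3. The simplices of K, each written with vertices in increasing order, are:

  0-simplices (4): [v_0], [v_1], [v_2], [v_3]

so the chain groups are C_0 ≅ Z^4.

Now H_k = ker ∂_k / im ∂_{k+1}, so:

  H_0: rank C_0 − rank ∂_1 = 4 − 0 = 4, and there is no ∂_1, so H_0 ≅ Z^4.

(K is a triangulation of a set of 4 points.)

H_0 = Z^4.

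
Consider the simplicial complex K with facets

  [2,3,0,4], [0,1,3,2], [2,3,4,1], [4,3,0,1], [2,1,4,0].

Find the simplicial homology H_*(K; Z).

Take the total order 0 < 1 < 2 < 3 < 4 on the vertex set. Then K (dimension 3) consists of the simplices:

  0-simplices (5): [0], [1], [2], [3], [4]
  1-simplices (10): [0,1], [0,2], [0,3], [0,4], [1,2], [1,3], [1,4], [2,3], [2,4], [3,4]
  2-simplices (10): [0,1,2], [0,1,3], [0,1,4], [0,2,3], [0,2,4], [0,3,4], [1,2,3], [1,2,4], [1,3,4], [2,3,4]
  3-simplices (5): [0,1,2,3], [0,1,2,4], [0,1,3,4], [0,2,3,4], [1,2,3,4]

Hence C_0 ≅ Z^5, C_1 ≅ Z^10, C_2 ≅ Z^10, C_3 ≅ Z^5.

Boundary ∂_1: C_1 → C_0 sends each edge [p,q] (with p < q) to q − p.
The 5×10 boundary matrix has rank 4 and Smith normal form diag(1,1,1,1).

Boundary ∂_2: C_2 → C_1 acts by ∂[p,q,r] = [q,r] − [p,r] + [p,q]. For instance
  ∂[0,1,4] = [1,4] − [0,4] + [0,1],
  ∂[0,1,2] = [1,2] − [0,2] + [0,1].
As a 10×10 matrix over Z this has rank 6, with invariant factors (1,1,1,1,1,1).

The boundary map ∂_3: C_3 → C_2 sends each 3-simplex σ to the alternating sum Σ_i (−1)^i (σ with its i-th vertex removed). For instance
  ∂[0,1,2,3] = [1,2,3] − [0,2,3] + [0,1,3] − [0,1,2],
  ∂[0,2,3,4] = [2,3,4] − [0,3,4] + [0,2,4] − [0,2,3].
The 10×5 boundary matrix has rank 4 and Smith normal form diag(1,1,1,1).

Computing H_k = (kernel of ∂_k) / (image of ∂_{k+1}):

  H_0: rank C_0 − rank ∂_1 = 5 − 4 = 1, and the invariant factors of ∂_1 are all 1, so H_0 = Z.
  H_1: rank ker ∂_1 − rank ∂_2 = (10 − 4) − 6 = 0, and the invariant factors of ∂_2 are all 1, so H_1 = 0.
  H_2: rank ker ∂_2 − rank ∂_3 = (10 − 6) − 4 = 0, and the invariant factors of ∂_3 are all 1, so H_2 = 0.
  H_3: rank ker ∂_3 − rank ∂_4 = (5 − 4) − 0 = 1, and there is no ∂_4, so H_3 = Z.

H_0 = Z,  H_1 = 0,  H_2 = 0,  H_3 = Z.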